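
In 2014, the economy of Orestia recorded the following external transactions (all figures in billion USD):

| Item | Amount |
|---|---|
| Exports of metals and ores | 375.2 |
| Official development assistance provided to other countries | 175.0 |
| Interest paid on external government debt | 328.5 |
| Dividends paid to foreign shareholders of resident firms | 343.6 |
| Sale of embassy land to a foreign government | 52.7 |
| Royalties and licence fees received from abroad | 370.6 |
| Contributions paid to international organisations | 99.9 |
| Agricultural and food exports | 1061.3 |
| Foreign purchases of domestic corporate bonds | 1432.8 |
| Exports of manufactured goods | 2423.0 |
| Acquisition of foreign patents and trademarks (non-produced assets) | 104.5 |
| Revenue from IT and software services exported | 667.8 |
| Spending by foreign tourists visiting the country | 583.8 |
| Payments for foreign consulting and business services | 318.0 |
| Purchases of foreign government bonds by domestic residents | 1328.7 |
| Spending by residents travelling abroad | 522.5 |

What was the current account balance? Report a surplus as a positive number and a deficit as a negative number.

Goods: 2423.0 + 375.2 + 1061.3 = 3859.5
Services: -318.0 + 370.6 - 522.5 + 583.8 + 667.8 = 781.7
Primary income: -328.5 - 343.6 = -672.1
Secondary income: -175.0 - 99.9 = -274.9
Current account = 3859.5 + 781.7 + (-672.1) + (-274.9) = 3694.2
(Excluded from the current account — capital account: sale of embassy land to a foreign government 52.7, acquisition of foreign patents and trademarks (non-produced assets) 104.5; financial account: foreign purchases of domestic corporate bonds 1432.8, purchases of foreign government bonds by domestic residents 1328.7.)

3694.2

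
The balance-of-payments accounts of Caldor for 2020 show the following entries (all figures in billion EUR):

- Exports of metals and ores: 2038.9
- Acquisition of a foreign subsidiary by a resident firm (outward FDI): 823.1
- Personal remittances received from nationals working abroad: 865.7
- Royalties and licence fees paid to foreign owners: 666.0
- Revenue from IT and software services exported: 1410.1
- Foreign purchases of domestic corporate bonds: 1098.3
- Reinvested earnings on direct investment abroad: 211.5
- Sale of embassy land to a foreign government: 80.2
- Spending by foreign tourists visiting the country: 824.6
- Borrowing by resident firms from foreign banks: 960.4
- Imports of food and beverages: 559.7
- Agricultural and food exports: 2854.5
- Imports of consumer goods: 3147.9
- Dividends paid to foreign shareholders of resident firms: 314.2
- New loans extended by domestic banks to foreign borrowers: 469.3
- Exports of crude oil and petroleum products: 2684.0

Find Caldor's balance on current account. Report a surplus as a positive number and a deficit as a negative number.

6201.5

Goods: -559.7 + 2038.9 - 3147.9 + 2854.5 + 2684.0 = 3869.8
Services: -666.0 + 1410.1 + 824.6 = 1568.7
Primary income: 211.5 - 314.2 = -102.7
Secondary income: 865.7
Current account = 3869.8 + 1568.7 + (-102.7) + 865.7 = 6201.5
(Excluded from the current account — financial account: acquisition of a foreign subsidiary by a resident firm (outward FDI) 823.1, foreign purchases of domestic corporate bonds 1098.3, borrowing by resident firms from foreign banks 960.4, new loans extended by domestic banks to foreign borrowers 469.3; capital account: sale of embassy land to a foreign government 80.2.)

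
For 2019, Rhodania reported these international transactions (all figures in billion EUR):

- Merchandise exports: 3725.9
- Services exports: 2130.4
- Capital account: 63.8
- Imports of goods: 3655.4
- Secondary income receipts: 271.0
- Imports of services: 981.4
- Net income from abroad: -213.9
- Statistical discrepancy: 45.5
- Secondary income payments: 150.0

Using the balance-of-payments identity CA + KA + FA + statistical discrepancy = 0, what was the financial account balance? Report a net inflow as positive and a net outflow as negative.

Goods balance = 3725.9 - 3655.4 = 70.5
Services balance = 2130.4 - 981.4 = 1149.0
Trade balance (goods + services) = 70.5 + 1149.0 = 1219.5
Net primary income = -213.9
Net secondary income = 271.0 - 150.0 = 121.0
Current account = 1219.5 + (-213.9) + 121.0 = 1126.6
Financial account = -(1126.6 + 63.8 + 45.5) = -1235.9

-1235.9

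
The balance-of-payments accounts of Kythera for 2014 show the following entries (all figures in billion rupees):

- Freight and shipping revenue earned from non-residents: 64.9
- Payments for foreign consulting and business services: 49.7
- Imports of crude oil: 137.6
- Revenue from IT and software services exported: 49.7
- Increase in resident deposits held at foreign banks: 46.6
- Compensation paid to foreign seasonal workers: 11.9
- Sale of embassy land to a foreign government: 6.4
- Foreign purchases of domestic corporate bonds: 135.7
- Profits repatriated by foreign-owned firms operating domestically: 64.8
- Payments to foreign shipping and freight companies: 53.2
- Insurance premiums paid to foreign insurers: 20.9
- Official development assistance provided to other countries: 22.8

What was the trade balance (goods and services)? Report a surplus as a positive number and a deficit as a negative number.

Goods: -137.6
Services: -20.9 - 49.7 - 53.2 + 49.7 + 64.9 = -9.2
Trade balance = -137.6 + (-9.2) = -146.8
(Excluded from the trade balance — financial account: increase in resident deposits held at foreign banks 46.6, foreign purchases of domestic corporate bonds 135.7; primary income: compensation paid to foreign seasonal workers 11.9, profits repatriated by foreign-owned firms operating domestically 64.8; capital account: sale of embassy land to a foreign government 6.4; secondary income: official development assistance provided to other countries 22.8.)

-146.8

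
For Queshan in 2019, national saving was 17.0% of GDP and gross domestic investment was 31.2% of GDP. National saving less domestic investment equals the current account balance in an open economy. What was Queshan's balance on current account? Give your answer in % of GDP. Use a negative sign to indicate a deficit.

S - I = CA (net lending to the rest of the world).
CA = S - I = 17.0 - 31.2 = -14.2

-14.2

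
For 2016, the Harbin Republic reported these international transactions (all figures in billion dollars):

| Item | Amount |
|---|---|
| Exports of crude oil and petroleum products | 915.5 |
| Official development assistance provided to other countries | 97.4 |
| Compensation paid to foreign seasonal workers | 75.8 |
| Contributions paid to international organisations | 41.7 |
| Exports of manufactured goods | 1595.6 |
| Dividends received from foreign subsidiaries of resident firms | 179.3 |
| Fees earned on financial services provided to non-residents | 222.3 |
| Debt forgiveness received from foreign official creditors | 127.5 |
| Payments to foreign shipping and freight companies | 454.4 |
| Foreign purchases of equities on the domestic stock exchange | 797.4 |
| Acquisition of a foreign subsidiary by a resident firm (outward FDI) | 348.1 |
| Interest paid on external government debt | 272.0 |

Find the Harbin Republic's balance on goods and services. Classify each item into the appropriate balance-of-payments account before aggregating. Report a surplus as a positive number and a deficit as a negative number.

Goods: 915.5 + 1595.6 = 2511.1
Services: -454.4 + 222.3 = -232.1
Trade balance = 2511.1 + (-232.1) = 2279.0
(Excluded from the trade balance — secondary income: official development assistance provided to other countries 97.4, contributions paid to international organisations 41.7; primary income: compensation paid to foreign seasonal workers 75.8, dividends received from foreign subsidiaries of resident firms 179.3, interest paid on external government debt 272.0; capital account: debt forgiveness received from foreign official creditors 127.5; financial account: foreign purchases of equities on the domestic stock exchange 797.4, acquisition of a foreign subsidiary by a resident firm (outward FDI) 348.1.)

2279.0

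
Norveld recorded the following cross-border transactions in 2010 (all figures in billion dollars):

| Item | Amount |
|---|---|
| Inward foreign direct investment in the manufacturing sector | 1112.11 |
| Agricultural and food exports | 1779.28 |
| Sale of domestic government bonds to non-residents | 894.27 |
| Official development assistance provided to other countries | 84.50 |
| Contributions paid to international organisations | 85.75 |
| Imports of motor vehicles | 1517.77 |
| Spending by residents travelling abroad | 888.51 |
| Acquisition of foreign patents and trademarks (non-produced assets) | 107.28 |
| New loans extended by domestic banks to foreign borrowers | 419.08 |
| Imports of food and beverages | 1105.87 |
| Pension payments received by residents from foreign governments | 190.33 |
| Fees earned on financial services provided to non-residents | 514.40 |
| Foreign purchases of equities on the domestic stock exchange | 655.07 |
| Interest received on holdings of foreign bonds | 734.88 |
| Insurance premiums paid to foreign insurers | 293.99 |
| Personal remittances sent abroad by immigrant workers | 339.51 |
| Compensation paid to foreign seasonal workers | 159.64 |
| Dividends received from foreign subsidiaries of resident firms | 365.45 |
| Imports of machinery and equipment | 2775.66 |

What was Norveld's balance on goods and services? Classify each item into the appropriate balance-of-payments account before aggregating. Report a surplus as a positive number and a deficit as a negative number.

Goods: -1517.77 - 2775.66 - 1105.87 + 1779.28 = -3620.02
Services: 514.40 - 293.99 - 888.51 = -668.10
Trade balance = -3620.02 + (-668.10) = -4288.12
(Excluded from the trade balance — financial account: inward foreign direct investment in the manufacturing sector 1112.11, sale of domestic government bonds to non-residents 894.27, new loans extended by domestic banks to foreign borrowers 419.08, foreign purchases of equities on the domestic stock exchange 655.07; secondary income: official development assistance provided to other countries 84.50, contributions paid to international organisations 85.75, pension payments received by residents from foreign governments 190.33, personal remittances sent abroad by immigrant workers 339.51; capital account: acquisition of foreign patents and trademarks (non-produced assets) 107.28; primary income: interest received on holdings of foreign bonds 734.88, compensation paid to foreign seasonal workers 159.64, dividends received from foreign subsidiaries of resident firms 365.45.)

-4288.12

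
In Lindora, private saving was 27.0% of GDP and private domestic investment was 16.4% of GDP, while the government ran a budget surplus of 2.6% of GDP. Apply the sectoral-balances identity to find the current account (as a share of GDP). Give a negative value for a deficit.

By the sectoral-balances identity, CA = (S_private - I) + (T - G).
Private balance = 27.0 - 16.4 = 10.6
Government balance (T - G) = 2.6
CA = 10.6 + 2.6 = 13.2

13.2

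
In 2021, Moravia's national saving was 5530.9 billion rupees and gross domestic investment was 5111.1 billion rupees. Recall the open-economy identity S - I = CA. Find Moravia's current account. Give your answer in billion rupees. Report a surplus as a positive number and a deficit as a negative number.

419.8

CA = S - I = 5530.9 - 5111.1 = 419.8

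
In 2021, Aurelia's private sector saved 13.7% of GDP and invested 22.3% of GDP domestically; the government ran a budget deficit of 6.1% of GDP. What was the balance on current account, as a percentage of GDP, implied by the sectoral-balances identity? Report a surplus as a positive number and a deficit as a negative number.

-14.7

By the sectoral-balances identity, CA = (S_private - I) + (T - G).
Private balance = 13.7 - 22.3 = -8.6
Government balance (T - G) = -6.1
CA = -8.6 + (-6.1) = -14.7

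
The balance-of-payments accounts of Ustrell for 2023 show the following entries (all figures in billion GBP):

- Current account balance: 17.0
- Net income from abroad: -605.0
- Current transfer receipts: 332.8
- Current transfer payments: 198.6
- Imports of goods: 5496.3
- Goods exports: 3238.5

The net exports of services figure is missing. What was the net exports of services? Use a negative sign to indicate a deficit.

Current account = goods balance + services balance + net primary income + net secondary income
Sum of the known components = -2728.6
Net exports of services = CA - (known components) = 17.0 - (-2728.6) = 2745.6

2745.6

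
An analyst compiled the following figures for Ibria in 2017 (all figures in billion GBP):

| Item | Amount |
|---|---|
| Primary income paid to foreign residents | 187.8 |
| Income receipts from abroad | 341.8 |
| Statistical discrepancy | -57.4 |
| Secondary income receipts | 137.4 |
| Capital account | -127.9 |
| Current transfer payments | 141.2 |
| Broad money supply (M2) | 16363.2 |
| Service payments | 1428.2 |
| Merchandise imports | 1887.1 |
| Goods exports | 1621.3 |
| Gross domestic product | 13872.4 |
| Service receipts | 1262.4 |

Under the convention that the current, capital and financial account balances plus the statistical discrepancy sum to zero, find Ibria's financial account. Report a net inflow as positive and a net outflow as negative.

Goods balance = 1621.3 - 1887.1 = -265.8
Services balance = 1262.4 - 1428.2 = -165.8
Trade balance (goods + services) = -265.8 + (-165.8) = -431.6
Net primary income = 341.8 - 187.8 = 154.0
Net secondary income = 137.4 - 141.2 = -3.8
Current account = -431.6 + 154.0 + (-3.8) = -281.4
Financial account = -(-281.4 + (-127.9) + (-57.4)) = 466.7

466.7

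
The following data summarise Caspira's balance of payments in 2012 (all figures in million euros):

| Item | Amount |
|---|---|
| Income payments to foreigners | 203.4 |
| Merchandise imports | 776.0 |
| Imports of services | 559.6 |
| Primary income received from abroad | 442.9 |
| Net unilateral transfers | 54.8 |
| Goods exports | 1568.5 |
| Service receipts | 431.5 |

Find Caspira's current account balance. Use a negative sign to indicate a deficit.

958.7

Goods balance = 1568.5 - 776.0 = 792.5
Services balance = 431.5 - 559.6 = -128.1
Trade balance (goods + services) = 792.5 + (-128.1) = 664.4
Net primary income = 442.9 - 203.4 = 239.5
Net secondary income = 54.8
Current account = 664.4 + 239.5 + 54.8 = 958.7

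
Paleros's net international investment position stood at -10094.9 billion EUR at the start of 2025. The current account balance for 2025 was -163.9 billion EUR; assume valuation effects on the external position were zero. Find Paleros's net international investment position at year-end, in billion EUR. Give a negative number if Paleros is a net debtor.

-10258.8

With no valuation effects, change in NIIP = current account = -163.9
End-of-year NIIP = -10094.9 + (-163.9) = -10258.8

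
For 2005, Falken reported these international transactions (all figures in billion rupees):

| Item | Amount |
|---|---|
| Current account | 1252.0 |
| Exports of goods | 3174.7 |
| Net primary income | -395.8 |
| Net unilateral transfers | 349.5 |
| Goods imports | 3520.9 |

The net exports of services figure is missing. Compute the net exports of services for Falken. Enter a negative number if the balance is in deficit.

1644.5

Current account = goods balance + services balance + net primary income + net secondary income
Sum of the known components = -392.5
Net exports of services = CA - (known components) = 1252.0 - (-392.5) = 1644.5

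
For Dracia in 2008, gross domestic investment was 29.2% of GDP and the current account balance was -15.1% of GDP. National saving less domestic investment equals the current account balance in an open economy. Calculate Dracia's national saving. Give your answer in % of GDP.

14.1

S - I = CA (net lending to the rest of the world).
S = I + CA = 29.2 + (-15.1) = 14.1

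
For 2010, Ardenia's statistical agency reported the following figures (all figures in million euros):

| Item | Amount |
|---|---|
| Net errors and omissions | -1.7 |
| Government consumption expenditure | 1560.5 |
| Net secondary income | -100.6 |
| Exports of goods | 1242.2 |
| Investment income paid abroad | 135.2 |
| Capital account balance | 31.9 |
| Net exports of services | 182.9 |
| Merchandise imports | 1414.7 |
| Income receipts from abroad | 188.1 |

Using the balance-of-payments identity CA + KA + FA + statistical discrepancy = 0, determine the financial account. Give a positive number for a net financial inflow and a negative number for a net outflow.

7.1

Goods balance = 1242.2 - 1414.7 = -172.5
Services balance = 182.9
Trade balance (goods + services) = -172.5 + 182.9 = 10.4
Net primary income = 188.1 - 135.2 = 52.9
Net secondary income = -100.6
Current account = 10.4 + 52.9 + (-100.6) = -37.3
Financial account = -(-37.3 + 31.9 + (-1.7)) = 7.1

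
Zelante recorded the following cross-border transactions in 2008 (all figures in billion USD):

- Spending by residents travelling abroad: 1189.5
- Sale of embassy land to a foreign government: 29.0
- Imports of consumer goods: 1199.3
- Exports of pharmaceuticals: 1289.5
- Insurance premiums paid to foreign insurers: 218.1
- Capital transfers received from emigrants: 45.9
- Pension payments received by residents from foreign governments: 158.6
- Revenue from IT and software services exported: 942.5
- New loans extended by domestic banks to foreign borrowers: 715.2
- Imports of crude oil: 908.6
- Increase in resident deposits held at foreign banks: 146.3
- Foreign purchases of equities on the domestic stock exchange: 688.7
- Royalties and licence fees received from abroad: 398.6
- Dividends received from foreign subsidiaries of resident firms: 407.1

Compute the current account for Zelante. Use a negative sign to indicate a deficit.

Goods: 1289.5 - 1199.3 - 908.6 = -818.4
Services: 942.5 - 218.1 + 398.6 - 1189.5 = -66.5
Primary income: 407.1
Secondary income: 158.6
Current account = (-818.4) + (-66.5) + 407.1 + 158.6 = -319.2
(Excluded from the current account — capital account: sale of embassy land to a foreign government 29.0, capital transfers received from emigrants 45.9; financial account: new loans extended by domestic banks to foreign borrowers 715.2, increase in resident deposits held at foreign banks 146.3, foreign purchases of equities on the domestic stock exchange 688.7.)

-319.2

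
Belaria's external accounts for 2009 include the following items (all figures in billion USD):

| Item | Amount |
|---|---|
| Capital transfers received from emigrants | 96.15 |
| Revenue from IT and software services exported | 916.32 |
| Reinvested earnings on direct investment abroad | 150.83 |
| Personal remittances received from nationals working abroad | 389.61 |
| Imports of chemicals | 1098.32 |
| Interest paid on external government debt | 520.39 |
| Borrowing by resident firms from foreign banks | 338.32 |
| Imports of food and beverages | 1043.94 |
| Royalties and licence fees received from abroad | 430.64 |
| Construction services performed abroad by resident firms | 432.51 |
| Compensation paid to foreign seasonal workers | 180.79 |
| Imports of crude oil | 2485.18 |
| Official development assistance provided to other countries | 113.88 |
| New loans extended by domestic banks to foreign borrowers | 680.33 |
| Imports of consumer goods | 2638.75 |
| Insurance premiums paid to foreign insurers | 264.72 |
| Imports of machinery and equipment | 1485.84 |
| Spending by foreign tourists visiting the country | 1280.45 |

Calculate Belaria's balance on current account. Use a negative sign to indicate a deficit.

Goods: -2485.18 - 1043.94 - 1098.32 - 2638.75 - 1485.84 = -8752.03
Services: 432.51 + 1280.45 - 264.72 + 916.32 + 430.64 = 2795.20
Primary income: -520.39 - 180.79 + 150.83 = -550.35
Secondary income: 389.61 - 113.88 = 275.73
Current account = (-8752.03) + 2795.20 + (-550.35) + 275.73 = -6231.45
(Excluded from the current account — capital account: capital transfers received from emigrants 96.15; financial account: borrowing by resident firms from foreign banks 338.32, new loans extended by domestic banks to foreign borrowers 680.33.)

-6231.45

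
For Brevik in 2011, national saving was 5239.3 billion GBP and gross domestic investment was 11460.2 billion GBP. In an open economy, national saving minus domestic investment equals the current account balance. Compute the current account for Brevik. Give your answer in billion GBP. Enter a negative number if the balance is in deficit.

CA = S - I = 5239.3 - 11460.2 = -6220.9

-6220.9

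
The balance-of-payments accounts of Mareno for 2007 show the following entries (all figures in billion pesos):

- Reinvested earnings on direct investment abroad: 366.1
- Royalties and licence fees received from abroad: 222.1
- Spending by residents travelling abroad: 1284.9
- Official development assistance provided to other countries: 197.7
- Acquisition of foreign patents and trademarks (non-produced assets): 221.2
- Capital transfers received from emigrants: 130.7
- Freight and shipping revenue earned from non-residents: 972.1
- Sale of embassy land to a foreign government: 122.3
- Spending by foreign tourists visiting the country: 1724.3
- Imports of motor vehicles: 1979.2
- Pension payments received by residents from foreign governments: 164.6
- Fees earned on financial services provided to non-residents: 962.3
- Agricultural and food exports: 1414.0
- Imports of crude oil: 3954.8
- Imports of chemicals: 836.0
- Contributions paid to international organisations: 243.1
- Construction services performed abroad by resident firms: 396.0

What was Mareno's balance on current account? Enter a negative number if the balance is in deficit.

Goods: -1979.2 + 1414.0 - 836.0 - 3954.8 = -5356.0
Services: 1724.3 + 396.0 + 972.1 + 962.3 + 222.1 - 1284.9 = 2991.9
Primary income: 366.1
Secondary income: 164.6 - 243.1 - 197.7 = -276.2
Current account = (-5356.0) + 2991.9 + 366.1 + (-276.2) = -2274.2
(Excluded from the current account — capital account: acquisition of foreign patents and trademarks (non-produced assets) 221.2, capital transfers received from emigrants 130.7, sale of embassy land to a foreign government 122.3.)

-2274.2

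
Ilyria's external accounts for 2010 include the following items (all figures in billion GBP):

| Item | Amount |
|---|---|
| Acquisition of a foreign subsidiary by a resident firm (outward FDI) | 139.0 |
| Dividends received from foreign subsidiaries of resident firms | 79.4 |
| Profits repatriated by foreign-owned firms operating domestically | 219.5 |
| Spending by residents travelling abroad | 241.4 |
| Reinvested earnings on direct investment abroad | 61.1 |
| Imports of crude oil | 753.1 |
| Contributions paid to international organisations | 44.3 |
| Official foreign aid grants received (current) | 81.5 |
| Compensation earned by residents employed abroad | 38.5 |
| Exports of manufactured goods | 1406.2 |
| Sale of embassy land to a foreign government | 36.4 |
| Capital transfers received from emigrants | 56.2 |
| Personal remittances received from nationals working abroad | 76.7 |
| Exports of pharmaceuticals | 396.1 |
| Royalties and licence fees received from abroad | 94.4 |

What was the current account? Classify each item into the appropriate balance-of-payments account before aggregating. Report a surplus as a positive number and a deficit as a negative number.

975.6

Goods: -753.1 + 396.1 + 1406.2 = 1049.2
Services: 94.4 - 241.4 = -147.0
Primary income: 61.1 - 219.5 + 79.4 + 38.5 = -40.5
Secondary income: 81.5 + 76.7 - 44.3 = 113.9
Current account = 1049.2 + (-147.0) + (-40.5) + 113.9 = 975.6
(Excluded from the current account — financial account: acquisition of a foreign subsidiary by a resident firm (outward FDI) 139.0; capital account: sale of embassy land to a foreign government 36.4, capital transfers received from emigrants 56.2.)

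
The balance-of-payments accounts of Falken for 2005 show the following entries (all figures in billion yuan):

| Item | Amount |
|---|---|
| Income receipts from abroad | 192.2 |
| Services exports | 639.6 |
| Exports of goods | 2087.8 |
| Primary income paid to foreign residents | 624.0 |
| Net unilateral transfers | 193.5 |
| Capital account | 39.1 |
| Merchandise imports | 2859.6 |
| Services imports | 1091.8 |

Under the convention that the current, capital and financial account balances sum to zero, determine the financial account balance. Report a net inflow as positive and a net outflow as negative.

Goods balance = 2087.8 - 2859.6 = -771.8
Services balance = 639.6 - 1091.8 = -452.2
Trade balance (goods + services) = -771.8 + (-452.2) = -1224.0
Net primary income = 192.2 - 624.0 = -431.8
Net secondary income = 193.5
Current account = -1224.0 + (-431.8) + 193.5 = -1462.3
Financial account = -(-1462.3 + 39.1) = 1423.2

1423.2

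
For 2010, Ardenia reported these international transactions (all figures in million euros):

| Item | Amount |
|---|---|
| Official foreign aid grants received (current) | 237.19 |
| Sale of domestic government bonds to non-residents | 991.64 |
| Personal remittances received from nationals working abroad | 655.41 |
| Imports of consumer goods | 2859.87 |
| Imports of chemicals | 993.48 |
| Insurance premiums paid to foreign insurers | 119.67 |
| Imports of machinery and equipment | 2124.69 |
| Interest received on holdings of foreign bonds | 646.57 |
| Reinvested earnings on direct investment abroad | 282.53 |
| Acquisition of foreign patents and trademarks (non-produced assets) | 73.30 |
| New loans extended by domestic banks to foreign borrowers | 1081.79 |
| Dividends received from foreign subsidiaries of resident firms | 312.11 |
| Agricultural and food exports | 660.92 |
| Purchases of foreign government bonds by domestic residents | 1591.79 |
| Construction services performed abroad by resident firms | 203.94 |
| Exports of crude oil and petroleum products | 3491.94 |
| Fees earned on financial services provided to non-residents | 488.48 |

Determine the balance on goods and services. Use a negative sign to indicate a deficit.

Goods: -993.48 - 2124.69 + 660.92 + 3491.94 - 2859.87 = -1825.18
Services: 203.94 + 488.48 - 119.67 = 572.75
Trade balance = -1825.18 + 572.75 = -1252.43
(Excluded from the trade balance — secondary income: official foreign aid grants received (current) 237.19, personal remittances received from nationals working abroad 655.41; financial account: sale of domestic government bonds to non-residents 991.64, new loans extended by domestic banks to foreign borrowers 1081.79, purchases of foreign government bonds by domestic residents 1591.79; primary income: interest received on holdings of foreign bonds 646.57, reinvested earnings on direct investment abroad 282.53, dividends received from foreign subsidiaries of resident firms 312.11; capital account: acquisition of foreign patents and trademarks (non-produced assets) 73.30.)

-1252.43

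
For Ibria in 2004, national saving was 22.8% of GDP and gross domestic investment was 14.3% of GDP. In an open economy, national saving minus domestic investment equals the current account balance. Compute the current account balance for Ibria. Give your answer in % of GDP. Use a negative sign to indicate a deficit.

CA = S - I = 22.8 - 14.3 = 8.5

8.5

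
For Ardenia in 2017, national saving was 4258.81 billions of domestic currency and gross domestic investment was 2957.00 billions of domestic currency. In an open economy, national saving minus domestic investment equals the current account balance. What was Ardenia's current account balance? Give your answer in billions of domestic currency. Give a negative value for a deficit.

1301.81

CA = S - I = 4258.81 - 2957.00 = 1301.81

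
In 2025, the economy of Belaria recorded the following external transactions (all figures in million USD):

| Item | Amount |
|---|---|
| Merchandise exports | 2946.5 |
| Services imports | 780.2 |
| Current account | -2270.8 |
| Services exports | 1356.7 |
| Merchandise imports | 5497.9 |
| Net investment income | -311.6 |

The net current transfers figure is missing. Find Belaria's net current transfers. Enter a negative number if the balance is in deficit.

15.7

Current account = goods balance + services balance + net primary income + net secondary income
Sum of the known components = -2286.5
Net current transfers = CA - (known components) = -2270.8 - (-2286.5) = 15.7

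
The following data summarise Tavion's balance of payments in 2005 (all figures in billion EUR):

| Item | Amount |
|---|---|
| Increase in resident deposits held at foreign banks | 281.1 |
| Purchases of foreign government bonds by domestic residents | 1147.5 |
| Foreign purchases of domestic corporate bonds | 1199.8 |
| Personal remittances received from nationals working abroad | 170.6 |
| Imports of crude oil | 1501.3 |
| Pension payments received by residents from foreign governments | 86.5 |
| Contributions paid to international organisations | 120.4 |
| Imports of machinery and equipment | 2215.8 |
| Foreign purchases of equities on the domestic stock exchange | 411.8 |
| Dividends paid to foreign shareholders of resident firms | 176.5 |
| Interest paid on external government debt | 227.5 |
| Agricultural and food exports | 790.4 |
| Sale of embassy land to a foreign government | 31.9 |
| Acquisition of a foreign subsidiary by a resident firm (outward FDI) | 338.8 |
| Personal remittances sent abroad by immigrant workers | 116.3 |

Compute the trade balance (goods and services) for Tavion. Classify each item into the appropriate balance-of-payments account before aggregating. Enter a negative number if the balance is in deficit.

Goods: -2215.8 - 1501.3 + 790.4 = -2926.7
Trade balance = -2926.7 + 0.0 = -2926.7
(Excluded from the trade balance — financial account: increase in resident deposits held at foreign banks 281.1, purchases of foreign government bonds by domestic residents 1147.5, foreign purchases of domestic corporate bonds 1199.8, foreign purchases of equities on the domestic stock exchange 411.8, acquisition of a foreign subsidiary by a resident firm (outward FDI) 338.8; secondary income: personal remittances received from nationals working abroad 170.6, pension payments received by residents from foreign governments 86.5, contributions paid to international organisations 120.4, personal remittances sent abroad by immigrant workers 116.3; primary income: dividends paid to foreign shareholders of resident firms 176.5, interest paid on external government debt 227.5; capital account: sale of embassy land to a foreign government 31.9.)

-2926.7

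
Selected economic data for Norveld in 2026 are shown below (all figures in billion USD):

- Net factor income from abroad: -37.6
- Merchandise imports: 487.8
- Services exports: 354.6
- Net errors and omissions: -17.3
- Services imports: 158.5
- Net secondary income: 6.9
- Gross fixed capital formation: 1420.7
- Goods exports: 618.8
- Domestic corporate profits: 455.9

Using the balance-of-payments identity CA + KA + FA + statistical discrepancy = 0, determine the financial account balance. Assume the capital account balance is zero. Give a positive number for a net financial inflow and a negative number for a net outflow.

Goods balance = 618.8 - 487.8 = 131.0
Services balance = 354.6 - 158.5 = 196.1
Trade balance (goods + services) = 131.0 + 196.1 = 327.1
Net primary income = -37.6
Net secondary income = 6.9
Current account = 327.1 + (-37.6) + 6.9 = 296.4
Financial account = -(296.4 + (-17.3)) = -279.1

-279.1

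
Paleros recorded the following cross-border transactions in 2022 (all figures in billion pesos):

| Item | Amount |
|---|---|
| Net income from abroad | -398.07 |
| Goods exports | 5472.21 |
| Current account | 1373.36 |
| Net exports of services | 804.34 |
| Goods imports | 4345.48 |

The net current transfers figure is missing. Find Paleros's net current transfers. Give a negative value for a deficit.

Current account = goods balance + services balance + net primary income + net secondary income
Sum of the known components = 1533.00
Net current transfers = CA - (known components) = 1373.36 - 1533.00 = -159.64

-159.64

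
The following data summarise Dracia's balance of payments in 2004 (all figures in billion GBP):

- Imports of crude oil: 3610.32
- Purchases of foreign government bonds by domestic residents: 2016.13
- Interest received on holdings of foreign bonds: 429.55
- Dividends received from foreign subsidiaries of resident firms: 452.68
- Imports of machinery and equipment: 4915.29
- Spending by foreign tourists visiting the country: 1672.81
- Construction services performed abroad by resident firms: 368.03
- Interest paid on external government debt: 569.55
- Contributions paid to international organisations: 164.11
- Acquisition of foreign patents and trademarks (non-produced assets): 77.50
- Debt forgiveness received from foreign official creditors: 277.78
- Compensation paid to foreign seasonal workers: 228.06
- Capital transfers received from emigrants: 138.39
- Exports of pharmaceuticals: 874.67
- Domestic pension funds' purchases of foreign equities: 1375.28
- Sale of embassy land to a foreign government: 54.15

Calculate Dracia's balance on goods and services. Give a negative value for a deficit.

Goods: -3610.32 - 4915.29 + 874.67 = -7650.94
Services: 368.03 + 1672.81 = 2040.84
Trade balance = -7650.94 + 2040.84 = -5610.10
(Excluded from the trade balance — financial account: purchases of foreign government bonds by domestic residents 2016.13, domestic pension funds' purchases of foreign equities 1375.28; primary income: interest received on holdings of foreign bonds 429.55, dividends received from foreign subsidiaries of resident firms 452.68, interest paid on external government debt 569.55, compensation paid to foreign seasonal workers 228.06; secondary income: contributions paid to international organisations 164.11; capital account: acquisition of foreign patents and trademarks (non-produced assets) 77.50, debt forgiveness received from foreign official creditors 277.78, capital transfers received from emigrants 138.39, sale of embassy land to a foreign government 54.15.)

-5610.10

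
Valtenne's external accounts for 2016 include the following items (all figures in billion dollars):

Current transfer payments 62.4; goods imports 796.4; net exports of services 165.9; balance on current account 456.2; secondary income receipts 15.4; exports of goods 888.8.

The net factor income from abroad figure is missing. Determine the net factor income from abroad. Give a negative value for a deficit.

244.9

Current account = goods balance + services balance + net primary income + net secondary income
Sum of the known components = 211.3
Net factor income from abroad = CA - (known components) = 456.2 - 211.3 = 244.9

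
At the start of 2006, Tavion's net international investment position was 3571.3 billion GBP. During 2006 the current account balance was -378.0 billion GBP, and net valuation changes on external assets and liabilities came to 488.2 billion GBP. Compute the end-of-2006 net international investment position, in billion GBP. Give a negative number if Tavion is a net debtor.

3681.5

Change in NIIP = current account + net valuation change = -378.0 + 488.2 = 110.2
End-of-year NIIP = 3571.3 + 110.2 = 3681.5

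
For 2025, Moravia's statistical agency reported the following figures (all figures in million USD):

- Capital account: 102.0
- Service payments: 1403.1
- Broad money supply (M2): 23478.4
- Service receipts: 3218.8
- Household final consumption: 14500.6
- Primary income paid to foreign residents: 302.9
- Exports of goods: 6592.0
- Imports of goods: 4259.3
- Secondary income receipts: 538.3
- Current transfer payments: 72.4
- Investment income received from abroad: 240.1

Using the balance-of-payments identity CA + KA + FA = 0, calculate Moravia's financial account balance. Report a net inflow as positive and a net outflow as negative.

-4653.5

Goods balance = 6592.0 - 4259.3 = 2332.7
Services balance = 3218.8 - 1403.1 = 1815.7
Trade balance (goods + services) = 2332.7 + 1815.7 = 4148.4
Net primary income = 240.1 - 302.9 = -62.8
Net secondary income = 538.3 - 72.4 = 465.9
Current account = 4148.4 + (-62.8) + 465.9 = 4551.5
Financial account = -(4551.5 + 102.0) = -4653.5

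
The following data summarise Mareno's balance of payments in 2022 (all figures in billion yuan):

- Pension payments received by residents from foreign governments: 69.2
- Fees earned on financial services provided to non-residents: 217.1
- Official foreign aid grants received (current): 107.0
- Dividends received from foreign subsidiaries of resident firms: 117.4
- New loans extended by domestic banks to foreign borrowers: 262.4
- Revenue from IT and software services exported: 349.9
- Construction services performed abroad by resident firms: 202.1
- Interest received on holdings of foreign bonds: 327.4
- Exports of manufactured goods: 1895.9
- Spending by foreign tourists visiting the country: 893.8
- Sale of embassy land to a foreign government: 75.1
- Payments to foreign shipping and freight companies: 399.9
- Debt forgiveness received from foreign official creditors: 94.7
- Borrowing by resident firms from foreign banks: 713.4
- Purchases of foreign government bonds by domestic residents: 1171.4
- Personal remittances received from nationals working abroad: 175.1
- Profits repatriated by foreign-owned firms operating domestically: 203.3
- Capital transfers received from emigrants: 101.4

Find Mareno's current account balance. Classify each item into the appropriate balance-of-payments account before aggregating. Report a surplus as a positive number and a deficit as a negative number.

3751.7

Goods: 1895.9
Services: 202.1 + 893.8 + 217.1 - 399.9 + 349.9 = 1263.0
Primary income: 117.4 - 203.3 + 327.4 = 241.5
Secondary income: 69.2 + 107.0 + 175.1 = 351.3
Current account = 1895.9 + 1263.0 + 241.5 + 351.3 = 3751.7
(Excluded from the current account — financial account: new loans extended by domestic banks to foreign borrowers 262.4, borrowing by resident firms from foreign banks 713.4, purchases of foreign government bonds by domestic residents 1171.4; capital account: sale of embassy land to a foreign government 75.1, debt forgiveness received from foreign official creditors 94.7, capital transfers received from emigrants 101.4.)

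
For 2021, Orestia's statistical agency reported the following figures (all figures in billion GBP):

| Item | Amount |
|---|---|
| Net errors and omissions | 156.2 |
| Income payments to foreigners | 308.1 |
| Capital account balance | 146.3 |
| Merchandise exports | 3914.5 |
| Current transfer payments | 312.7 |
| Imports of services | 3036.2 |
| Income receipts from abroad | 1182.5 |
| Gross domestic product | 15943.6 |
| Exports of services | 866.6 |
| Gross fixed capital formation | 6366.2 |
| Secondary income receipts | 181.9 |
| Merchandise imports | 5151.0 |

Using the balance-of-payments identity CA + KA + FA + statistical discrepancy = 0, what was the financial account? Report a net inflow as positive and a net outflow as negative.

Goods balance = 3914.5 - 5151.0 = -1236.5
Services balance = 866.6 - 3036.2 = -2169.6
Trade balance (goods + services) = -1236.5 + (-2169.6) = -3406.1
Net primary income = 1182.5 - 308.1 = 874.4
Net secondary income = 181.9 - 312.7 = -130.8
Current account = -3406.1 + 874.4 + (-130.8) = -2662.5
Financial account = -(-2662.5 + 146.3 + 156.2) = 2360.0

2360.0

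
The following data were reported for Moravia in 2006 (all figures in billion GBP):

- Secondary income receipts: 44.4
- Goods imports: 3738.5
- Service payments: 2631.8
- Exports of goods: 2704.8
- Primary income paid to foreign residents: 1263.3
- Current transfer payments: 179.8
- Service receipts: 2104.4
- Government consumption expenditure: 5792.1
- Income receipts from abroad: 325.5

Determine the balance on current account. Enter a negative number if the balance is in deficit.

-2634.3

Goods balance = 2704.8 - 3738.5 = -1033.7
Services balance = 2104.4 - 2631.8 = -527.4
Trade balance (goods + services) = -1033.7 + (-527.4) = -1561.1
Net primary income = 325.5 - 1263.3 = -937.8
Net secondary income = 44.4 - 179.8 = -135.4
Current account = -1561.1 + (-937.8) + (-135.4) = -2634.3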